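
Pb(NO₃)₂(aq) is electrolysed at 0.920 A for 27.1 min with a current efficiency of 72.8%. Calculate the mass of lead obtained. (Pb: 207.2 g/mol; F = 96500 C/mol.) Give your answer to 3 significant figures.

Q = 0.920 × 1626 = 1496 C
n(e⁻) = 1496 / 96500 = 0.01550 mol
Pb²⁺ + 2e⁻ → Pb, so theoretical m(Pb) = 0.007750 × 207.2 = 1.606 g
Actual mass = 72.8% × 1.606 = 1.17 g

1.17 g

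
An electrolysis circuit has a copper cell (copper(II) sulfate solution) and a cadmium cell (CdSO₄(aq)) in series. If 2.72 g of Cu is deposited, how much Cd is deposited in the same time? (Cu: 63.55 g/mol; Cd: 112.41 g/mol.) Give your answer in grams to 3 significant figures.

4.81 g

n(Cu) = 2.72 / 63.55 = 0.04280 mol
Cu²⁺ + 2e⁻ → Cu, so n(e⁻) = 2 × 0.04280 = 0.08560 mol
Since the cells are in series, n(e⁻) in the Cd cell is also 0.08560 mol.
Cd²⁺ + 2e⁻ → Cd, so n(Cd) = 0.08560 / 2 = 0.04280 mol
m(Cd) = 0.04280 × 112.41 = 4.81 g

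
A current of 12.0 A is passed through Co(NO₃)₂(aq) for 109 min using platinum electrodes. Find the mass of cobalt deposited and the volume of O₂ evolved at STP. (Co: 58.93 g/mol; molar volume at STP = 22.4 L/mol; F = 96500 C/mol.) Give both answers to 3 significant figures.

24.0 g Co; 4.55 L O₂

Q = 12.0 × 6540 = 78480 C; n(e⁻) = 78480 / 96500 = 0.8133 mol
Cathode: Co²⁺ + 2e⁻ → Co → n(Co) = 0.8133/2 = 0.4067 mol → 24.0 g
Anode: 2H₂O → O₂ + 4H⁺ + 4e⁻ → n(O₂) = 0.8133/4 = 0.2033 mol → 4.55 L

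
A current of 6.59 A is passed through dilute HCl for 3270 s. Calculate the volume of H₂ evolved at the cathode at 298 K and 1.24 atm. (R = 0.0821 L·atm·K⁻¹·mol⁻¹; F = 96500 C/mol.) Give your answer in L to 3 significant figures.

2.20 L

Q = It = 6.59 × 3270 = 21550 C
n(e⁻) = 21550 / 96500 = 0.2233 mol
2H⁺ + 2e⁻ → H₂, so n(H₂) = 0.2233 / 2 = 0.1117 mol
V = nRT/P = 0.1117 × 0.0821 × 298 / 1.24 = 2.204 L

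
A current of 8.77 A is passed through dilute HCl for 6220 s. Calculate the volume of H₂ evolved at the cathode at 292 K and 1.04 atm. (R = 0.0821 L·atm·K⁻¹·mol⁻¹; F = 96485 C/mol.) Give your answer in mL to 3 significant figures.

Q = It = 8.77 × 6220 = 54550 C
Moles of electrons = 54550 / 96485 = 0.5654 mol
2H⁺ + 2e⁻ → H₂, so n(H₂) = 0.5654 / 2 = 0.2827 mol
V = nRT/P = 0.2827 × 0.0821 × 292 / 1.04 = 6.517 L
= 6520 mL

6520 mL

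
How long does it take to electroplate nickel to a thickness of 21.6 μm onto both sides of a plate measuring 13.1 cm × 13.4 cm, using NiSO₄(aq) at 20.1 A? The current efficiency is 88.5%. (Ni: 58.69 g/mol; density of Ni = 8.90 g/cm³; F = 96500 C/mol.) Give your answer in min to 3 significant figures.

20.8 min

Plated area = 2 × 13.1 × 13.4 = 351.1 cm²
Volume = 351.1 × 21.6×10⁻⁴ cm = 0.7584 cm³
m(Ni) = 0.7584 × 8.90 = 6.750 g
n(Ni) = 6.750 / 58.69 = 0.1150 mol; n(e⁻) = 2 × 0.1150 = 0.2300 mol
Q = 0.2300 × 96500 / 0.885 = 25080 C
t = 25080 / 20.1 = 1248 s = 20.8 min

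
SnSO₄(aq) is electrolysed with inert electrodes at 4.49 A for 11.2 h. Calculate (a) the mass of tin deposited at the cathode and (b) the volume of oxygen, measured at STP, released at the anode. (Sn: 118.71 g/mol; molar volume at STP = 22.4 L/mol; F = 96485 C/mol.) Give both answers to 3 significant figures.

111 g Sn; 10.5 L O₂

Q = 4.49 × 40320 = 1.810×10^5 C; n(e⁻) = 1.810×10^5 / 96485 = 1.876 mol
Cathode: Sn²⁺ + 2e⁻ → Sn → n(Sn) = 1.876/2 = 0.9380 mol → 111 g
Anode: 2H₂O → O₂ + 4H⁺ + 4e⁻ → n(O₂) = 1.876/4 = 0.4690 mol → 10.5 L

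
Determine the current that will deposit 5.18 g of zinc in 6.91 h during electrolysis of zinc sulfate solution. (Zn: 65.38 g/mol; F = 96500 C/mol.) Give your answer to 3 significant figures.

n(Zn) = 5.18 / 65.38 = 0.07923 mol
Zn²⁺ + 2e⁻ → Zn, so n(e⁻) = 2 × 0.07923 = 0.1585 mol
Q = 0.1585 × 96500 = 15300 C
I = Q / t = 15300 / 24876 s = 0.615 A

0.615 A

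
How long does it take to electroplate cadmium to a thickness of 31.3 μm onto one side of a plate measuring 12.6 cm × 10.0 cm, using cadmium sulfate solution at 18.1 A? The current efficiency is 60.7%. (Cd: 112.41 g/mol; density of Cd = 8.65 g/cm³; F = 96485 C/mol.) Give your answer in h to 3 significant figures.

Plated area = 12.6 × 10.0 = 126.0 cm²
Volume = 126.0 × 31.3×10⁻⁴ cm = 0.3944 cm³
m(Cd) = 0.3944 × 8.65 = 3.412 g
n(Cd) = 3.412 / 112.41 = 0.03035 mol; n(e⁻) = 2 × 0.03035 = 0.06070 mol
Q = 0.06070 × 96485 / 0.607 = 9649 C
t = 9649 / 18.1 = 533.1 s = 0.148 h

0.148 h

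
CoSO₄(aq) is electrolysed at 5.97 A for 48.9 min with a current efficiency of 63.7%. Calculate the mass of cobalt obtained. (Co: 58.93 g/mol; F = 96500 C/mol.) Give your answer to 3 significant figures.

Q = 5.97 × 2934 = 17520 C
n(e⁻) = 17520 / 96500 = 0.1816 mol
Co²⁺ + 2e⁻ → Co, so theoretical m(Co) = 0.09080 × 58.93 = 5.351 g
Actual mass = 63.7% × 5.351 = 3.41 g

3.41 g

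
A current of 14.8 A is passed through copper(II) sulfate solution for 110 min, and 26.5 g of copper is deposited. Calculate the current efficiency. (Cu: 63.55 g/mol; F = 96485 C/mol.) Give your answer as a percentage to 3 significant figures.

82.4%

Q = 14.8 × 6600 = 97680 C
n(e⁻) = 97680 / 96485 = 1.012 mol
Cu²⁺ + 2e⁻ → Cu, so theoretical n(Cu) = 0.5060 mol → 32.16 g
Efficiency = 26.5 / 32.16 = 0.8240 = 82.4%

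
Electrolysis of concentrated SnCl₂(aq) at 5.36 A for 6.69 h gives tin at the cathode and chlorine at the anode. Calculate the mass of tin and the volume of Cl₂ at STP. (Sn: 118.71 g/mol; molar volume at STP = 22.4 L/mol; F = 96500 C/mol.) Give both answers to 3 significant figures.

79.4 g Sn; 15.0 L Cl₂

Q = 5.36 × 24084 = 1.291×10^5 C; n(e⁻) = 1.291×10^5 / 96500 = 1.338 mol
Cathode: Sn²⁺ + 2e⁻ → Sn → n(Sn) = 1.338/2 = 0.6690 mol → 79.4 g
Anode: 2Cl⁻ → Cl₂ + 2e⁻ → n(Cl₂) = 1.338/2 = 0.6690 mol → 15.0 L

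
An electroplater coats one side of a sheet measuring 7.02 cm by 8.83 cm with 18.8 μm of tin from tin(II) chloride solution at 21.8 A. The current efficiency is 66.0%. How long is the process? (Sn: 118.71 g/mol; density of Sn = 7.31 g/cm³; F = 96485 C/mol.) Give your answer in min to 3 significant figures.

1.60 min

Plated area = 7.02 × 8.83 = 61.99 cm²
Volume = 61.99 × 18.8×10⁻⁴ cm = 0.1165 cm³
m(Sn) = 0.1165 × 7.31 = 0.8516 g
n(Sn) = 0.8516 / 118.71 = 0.007174 mol; n(e⁻) = 2 × 0.007174 = 0.01435 mol
Q = 0.01435 × 96485 / 0.660 = 2098 C
t = 2098 / 21.8 = 96.24 s = 1.60 min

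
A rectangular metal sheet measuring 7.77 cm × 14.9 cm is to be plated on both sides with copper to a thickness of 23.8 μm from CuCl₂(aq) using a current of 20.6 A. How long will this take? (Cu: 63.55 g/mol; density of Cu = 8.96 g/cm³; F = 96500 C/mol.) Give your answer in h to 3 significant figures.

0.202 h

Plated area = 2 × 7.77 × 14.9 = 231.5 cm²
Volume = 231.5 × 23.8×10⁻⁴ cm = 0.5510 cm³
m(Cu) = 0.5510 × 8.96 = 4.937 g
n(Cu) = 4.937 / 63.55 = 0.07769 mol; n(e⁻) = 2 × 0.07769 = 0.1554 mol
Q = 0.1554 × 96500 = 15000 C
t = 15000 / 20.6 = 728.2 s = 0.202 h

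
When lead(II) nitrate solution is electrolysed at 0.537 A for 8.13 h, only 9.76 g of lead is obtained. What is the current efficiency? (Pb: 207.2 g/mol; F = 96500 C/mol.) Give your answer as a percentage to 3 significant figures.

Q = 0.537 × 29268 = 15720 C
n(e⁻) = 15720 / 96500 = 0.1629 mol
Pb²⁺ + 2e⁻ → Pb, so theoretical n(Pb) = 0.08145 mol → 16.88 g
Efficiency = 9.76 / 16.88 = 0.5782 = 57.8%

57.8%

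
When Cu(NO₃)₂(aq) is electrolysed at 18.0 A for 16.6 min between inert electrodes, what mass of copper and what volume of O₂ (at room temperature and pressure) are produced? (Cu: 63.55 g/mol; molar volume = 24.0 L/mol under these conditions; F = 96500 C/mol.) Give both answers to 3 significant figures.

Q = 18.0 × 996 = 17930 C; n(e⁻) = 17930 / 96500 = 0.1858 mol
Cathode: Cu²⁺ + 2e⁻ → Cu → n(Cu) = 0.1858/2 = 0.09290 mol → 5.90 g
Anode: 2H₂O → O₂ + 4H⁺ + 4e⁻ → n(O₂) = 0.1858/4 = 0.04645 mol → 1.11 L

5.90 g Cu; 1.11 L O₂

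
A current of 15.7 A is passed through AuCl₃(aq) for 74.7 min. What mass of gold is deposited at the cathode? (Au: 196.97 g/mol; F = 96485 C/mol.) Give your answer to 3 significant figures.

Charge passed = 15.7 × 4482 = 70370 C
n(e⁻) = Q/F = 70370/96485 = 0.7293 mol
Au³⁺ + 3e⁻ → Au, so n(Au) = 0.7293 / 3 = 0.2431 mol
m = 0.2431 × 196.97 = 47.9 g

47.9 g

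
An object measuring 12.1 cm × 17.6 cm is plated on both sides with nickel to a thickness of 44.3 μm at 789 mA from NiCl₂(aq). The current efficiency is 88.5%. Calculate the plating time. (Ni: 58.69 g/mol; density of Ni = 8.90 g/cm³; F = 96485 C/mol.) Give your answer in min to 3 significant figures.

Plated area = 2 × 12.1 × 17.6 = 425.9 cm²
Volume = 425.9 × 44.3×10⁻⁴ cm = 1.887 cm³
m(Ni) = 1.887 × 8.90 = 16.79 g
n(Ni) = 16.79 / 58.69 = 0.2861 mol; n(e⁻) = 2 × 0.2861 = 0.5722 mol
Q = 0.5722 × 96485 / 0.885 = 62380 C
t = 62380 / 0.789 = 79060 s = 1320 min

1320 min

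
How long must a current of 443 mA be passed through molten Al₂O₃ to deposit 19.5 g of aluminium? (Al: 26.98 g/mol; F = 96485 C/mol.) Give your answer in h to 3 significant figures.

131 h

n(Al) = 19.5 / 26.98 = 0.7228 mol
Al³⁺ + 3e⁻ → Al, so n(e⁻) = 3 × 0.7228 = 2.168 mol
Q = 2.168 × 96485 = 2.092×10^5 C
t = Q / I = 2.092×10^5 / 0.443 = 4.722×10^5 s = 131 h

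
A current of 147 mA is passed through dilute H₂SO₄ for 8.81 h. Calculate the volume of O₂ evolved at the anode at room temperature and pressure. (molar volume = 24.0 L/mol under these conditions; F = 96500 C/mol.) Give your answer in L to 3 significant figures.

Q = 0.147 A × 31716 s = 4662 C
Moles of electrons = 4662 / 96500 = 0.04831 mol
2H₂O → O₂ + 4H⁺ + 4e⁻, so n(O₂) = 0.04831 / 4 = 0.01208 mol
V = 0.01208 × 24.0 = 0.2899 L

0.290 L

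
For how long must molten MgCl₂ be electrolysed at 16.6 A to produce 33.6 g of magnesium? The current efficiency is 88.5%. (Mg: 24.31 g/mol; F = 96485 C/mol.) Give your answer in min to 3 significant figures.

n(Mg) = 33.6 / 24.31 = 1.382 mol
Mg²⁺ + 2e⁻ → Mg, so n(e⁻) = 2 × 1.382 = 2.764 mol
Q = 2.764 × 96485 / 0.885 = 3.013×10^5 C
t = Q / I = 3.013×10^5 / 16.6 = 18150 s = 303 min

303 min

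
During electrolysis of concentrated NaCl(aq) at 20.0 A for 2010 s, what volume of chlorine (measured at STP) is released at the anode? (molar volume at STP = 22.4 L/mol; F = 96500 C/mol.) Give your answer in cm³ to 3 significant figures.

4670 cm³

Charge passed = 20.0 × 2010 = 40200 C
n(e⁻) = 40200 / 96500 = 0.4166 mol
2Cl⁻ → Cl₂ + 2e⁻, so n(Cl₂) = 0.4166 / 2 = 0.2083 mol
V = 0.2083 × 22.4 = 4.666 L
= 4670 cm³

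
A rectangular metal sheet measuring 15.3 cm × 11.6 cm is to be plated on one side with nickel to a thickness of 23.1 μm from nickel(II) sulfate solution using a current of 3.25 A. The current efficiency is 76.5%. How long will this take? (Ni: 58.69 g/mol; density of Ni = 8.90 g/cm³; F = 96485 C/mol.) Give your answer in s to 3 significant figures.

Plated area = 15.3 × 11.6 = 177.5 cm²
Volume = 177.5 × 23.1×10⁻⁴ cm = 0.4100 cm³
m(Ni) = 0.4100 × 8.90 = 3.649 g
n(Ni) = 3.649 / 58.69 = 0.06217 mol; n(e⁻) = 2 × 0.06217 = 0.1243 mol
Q = 0.1243 × 96485 / 0.765 = 15680 C
t = 15680 / 3.25 = 4825 s

4830 s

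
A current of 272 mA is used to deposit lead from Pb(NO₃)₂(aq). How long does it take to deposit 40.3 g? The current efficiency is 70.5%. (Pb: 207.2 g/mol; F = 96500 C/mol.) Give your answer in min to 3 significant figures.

3260 min

n(Pb) = 40.3 / 207.2 = 0.1945 mol
Pb²⁺ + 2e⁻ → Pb, so n(e⁻) = 2 × 0.1945 = 0.3890 mol
Q = 0.3890 × 96500 / 0.705 = 53250 C
t = Q / I = 53250 / 0.272 = 1.958×10^5 s = 3260 min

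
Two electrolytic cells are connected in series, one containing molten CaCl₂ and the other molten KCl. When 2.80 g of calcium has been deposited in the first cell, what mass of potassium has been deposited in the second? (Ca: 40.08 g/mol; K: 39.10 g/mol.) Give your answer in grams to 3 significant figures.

5.46 g

n(Ca) = 2.80 / 40.08 = 0.06986 mol
Ca²⁺ + 2e⁻ → Ca, so n(e⁻) = 2 × 0.06986 = 0.1397 mol
In series, the same 0.1397 mol of electrons flows through the second cell.
K⁺ + e⁻ → K, so n(K) = 0.1397 mol
m(K) = 0.1397 × 39.10 = 5.46 g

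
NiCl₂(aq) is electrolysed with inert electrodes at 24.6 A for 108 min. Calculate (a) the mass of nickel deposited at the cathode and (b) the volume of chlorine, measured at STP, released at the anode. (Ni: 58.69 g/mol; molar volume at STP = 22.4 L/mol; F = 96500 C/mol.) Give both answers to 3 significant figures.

48.5 g Ni; 18.5 L Cl₂

Q = 24.6 × 6480 = 1.594×10^5 C; n(e⁻) = 1.594×10^5 / 96500 = 1.652 mol
Cathode: Ni²⁺ + 2e⁻ → Ni → n(Ni) = 1.652/2 = 0.8260 mol → 48.5 g
Anode: 2Cl⁻ → Cl₂ + 2e⁻ → n(Cl₂) = 1.652/2 = 0.8260 mol → 18.5 L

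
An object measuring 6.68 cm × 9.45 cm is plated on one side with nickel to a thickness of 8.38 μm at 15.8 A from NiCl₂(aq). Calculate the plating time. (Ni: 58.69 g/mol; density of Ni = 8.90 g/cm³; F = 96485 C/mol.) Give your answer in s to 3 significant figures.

98.0 s

Plated area = 6.68 × 9.45 = 63.13 cm²
Volume = 63.13 × 8.38×10⁻⁴ cm = 0.05290 cm³
m(Ni) = 0.05290 × 8.90 = 0.4708 g
n(Ni) = 0.4708 / 58.69 = 0.008022 mol; n(e⁻) = 2 × 0.008022 = 0.01604 mol
Q = 0.01604 × 96485 = 1548 C
t = 1548 / 15.8 = 97.97 s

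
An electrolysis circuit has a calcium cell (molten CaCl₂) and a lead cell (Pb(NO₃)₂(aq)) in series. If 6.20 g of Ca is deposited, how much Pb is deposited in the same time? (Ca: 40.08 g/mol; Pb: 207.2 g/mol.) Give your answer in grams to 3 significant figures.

32.1 g

n(Ca) = 6.20 / 40.08 = 0.1547 mol
Ca²⁺ + 2e⁻ → Ca, so n(e⁻) = 2 × 0.1547 = 0.3094 mol
In series, the same 0.3094 mol of electrons flows through the second cell.
Pb²⁺ + 2e⁻ → Pb, so n(Pb) = 0.3094 / 2 = 0.1547 mol
m(Pb) = 0.1547 × 207.2 = 32.1 g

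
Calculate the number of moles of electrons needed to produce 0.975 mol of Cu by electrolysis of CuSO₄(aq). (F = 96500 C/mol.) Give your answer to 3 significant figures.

1.95 mol

Cu²⁺ + 2e⁻ → Cu, so n(e⁻) = 2 × 0.975 = 1.950 mol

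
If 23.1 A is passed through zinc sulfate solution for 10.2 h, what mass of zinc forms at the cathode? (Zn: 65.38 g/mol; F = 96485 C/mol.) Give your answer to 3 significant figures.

287 g

Q = 23.1 A × 36720 s = 8.482×10^5 C
n(e⁻) = Q/F = 8.482×10^5/96485 = 8.791 mol
Zn²⁺ + 2e⁻ → Zn, so n(Zn) = 8.791 / 2 = 4.396 mol
m = 4.396 × 65.38 = 287 g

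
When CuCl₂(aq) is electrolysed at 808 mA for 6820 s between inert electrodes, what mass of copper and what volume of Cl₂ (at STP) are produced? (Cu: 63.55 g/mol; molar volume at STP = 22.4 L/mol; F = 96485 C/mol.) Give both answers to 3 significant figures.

1.81 g Cu; 0.640 L Cl₂

Q = 0.808 × 6820 = 5511 C; n(e⁻) = 5511 / 96485 = 0.05712 mol
Cathode: Cu²⁺ + 2e⁻ → Cu → n(Cu) = 0.05712/2 = 0.02856 mol → 1.81 g
Anode: 2Cl⁻ → Cl₂ + 2e⁻ → n(Cl₂) = 0.05712/2 = 0.02856 mol → 0.640 L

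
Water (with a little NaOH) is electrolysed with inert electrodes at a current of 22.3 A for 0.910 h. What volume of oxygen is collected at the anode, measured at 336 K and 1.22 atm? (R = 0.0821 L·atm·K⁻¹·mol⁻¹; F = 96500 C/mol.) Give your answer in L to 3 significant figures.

Q = It = 22.3 × 3276 = 73050 C
Moles of electrons = 73050 / 96500 = 0.7570 mol
2H₂O → O₂ + 4H⁺ + 4e⁻, so n(O₂) = 0.7570 / 4 = 0.1893 mol
V = nRT/P = 0.1893 × 0.0821 × 336 / 1.22 = 4.280 L

4.28 L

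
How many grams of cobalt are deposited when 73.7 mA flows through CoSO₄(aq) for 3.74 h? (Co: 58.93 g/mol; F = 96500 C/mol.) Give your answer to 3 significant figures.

Q = It = 0.0737 × 13464 = 992.3 C
Moles of electrons = 992.3 / 96500 = 0.01028 mol
Co²⁺ + 2e⁻ → Co, so n(Co) = 0.01028 / 2 = 0.005140 mol
m = 0.005140 × 58.93 = 0.303 g

0.303 g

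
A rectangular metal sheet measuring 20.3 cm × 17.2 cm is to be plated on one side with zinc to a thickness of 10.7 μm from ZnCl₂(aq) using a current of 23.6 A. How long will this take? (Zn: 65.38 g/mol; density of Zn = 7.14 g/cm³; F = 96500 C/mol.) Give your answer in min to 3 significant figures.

5.56 min

Plated area = 20.3 × 17.2 = 349.2 cm²
Volume = 349.2 × 10.7×10⁻⁴ cm = 0.3736 cm³
m(Zn) = 0.3736 × 7.14 = 2.668 g
n(Zn) = 2.668 / 65.38 = 0.04081 mol; n(e⁻) = 2 × 0.04081 = 0.08162 mol
Q = 0.08162 × 96500 = 7876 C
t = 7876 / 23.6 = 333.7 s = 5.56 min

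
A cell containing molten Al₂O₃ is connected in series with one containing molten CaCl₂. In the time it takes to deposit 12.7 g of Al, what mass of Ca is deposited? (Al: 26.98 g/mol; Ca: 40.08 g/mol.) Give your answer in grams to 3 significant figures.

28.3 g

n(Al) = 12.7 / 26.98 = 0.4707 mol
Al³⁺ + 3e⁻ → Al, so n(e⁻) = 3 × 0.4707 = 1.412 mol
Since the cells are in series, n(e⁻) in the Ca cell is also 1.412 mol.
Ca²⁺ + 2e⁻ → Ca, so n(Ca) = 1.412 / 2 = 0.7060 mol
m(Ca) = 0.7060 × 40.08 = 28.3 g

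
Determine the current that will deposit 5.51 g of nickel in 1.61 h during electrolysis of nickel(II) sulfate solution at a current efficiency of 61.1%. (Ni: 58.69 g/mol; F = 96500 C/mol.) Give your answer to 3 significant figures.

5.12 A

n(Ni) = 5.51 / 58.69 = 0.09388 mol
Ni²⁺ + 2e⁻ → Ni, so n(e⁻) = 2 × 0.09388 = 0.1878 mol
Q = 0.1878 × 96500 / 0.611 = 29660 C
I = Q / t = 29660 / 5796 s = 5.12 A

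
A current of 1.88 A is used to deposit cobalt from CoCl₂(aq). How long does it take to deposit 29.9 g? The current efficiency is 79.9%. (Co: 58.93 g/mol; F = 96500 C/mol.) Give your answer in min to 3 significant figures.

n(Co) = 29.9 / 58.93 = 0.5074 mol
Co²⁺ + 2e⁻ → Co, so n(e⁻) = 2 × 0.5074 = 1.015 mol
Q = 1.015 × 96500 / 0.799 = 1.226×10^5 C
t = Q / I = 1.226×10^5 / 1.88 = 65210 s = 1090 min

1090 min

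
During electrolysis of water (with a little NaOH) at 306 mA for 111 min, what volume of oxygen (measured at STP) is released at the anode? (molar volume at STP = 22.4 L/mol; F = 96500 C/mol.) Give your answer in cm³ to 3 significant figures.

118 cm³

Q = 0.306 A × 6660 s = 2038 C
n(e⁻) = Q/F = 2038/96500 = 0.02112 mol
2H₂O → O₂ + 4H⁺ + 4e⁻, so n(O₂) = 0.02112 / 4 = 0.005280 mol
V = 0.005280 × 22.4 = 0.1183 L
= 118 cm³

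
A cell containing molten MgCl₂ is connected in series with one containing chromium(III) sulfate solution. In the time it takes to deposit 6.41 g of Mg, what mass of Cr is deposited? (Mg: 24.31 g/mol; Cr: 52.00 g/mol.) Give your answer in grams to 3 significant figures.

n(Mg) = 6.41 / 24.31 = 0.2637 mol
Mg²⁺ + 2e⁻ → Mg, so n(e⁻) = 2 × 0.2637 = 0.5274 mol
Since the cells are in series, n(e⁻) in the Cr cell is also 0.5274 mol.
Cr³⁺ + 3e⁻ → Cr, so n(Cr) = 0.5274 / 3 = 0.1758 mol
m(Cr) = 0.1758 × 52.00 = 9.14 g

9.14 g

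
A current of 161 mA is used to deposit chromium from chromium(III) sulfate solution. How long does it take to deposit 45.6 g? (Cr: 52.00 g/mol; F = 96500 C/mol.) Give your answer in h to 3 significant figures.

438 h

n(Cr) = 45.6 / 52.00 = 0.8769 mol
Cr³⁺ + 3e⁻ → Cr, so n(e⁻) = 3 × 0.8769 = 2.631 mol
Q = 2.631 × 96500 = 2.539×10^5 C
t = Q / I = 2.539×10^5 / 0.161 = 1.577×10^6 s = 438 h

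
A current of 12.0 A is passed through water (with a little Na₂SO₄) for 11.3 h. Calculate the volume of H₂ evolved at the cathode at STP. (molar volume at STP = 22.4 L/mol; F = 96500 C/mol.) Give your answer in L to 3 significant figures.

56.7 L

Charge passed = 12.0 × 40680 = 4.882×10^5 C
n(e⁻) = 4.882×10^5 / 96500 = 5.059 mol
2H⁺ + 2e⁻ → H₂, so n(H₂) = 5.059 / 2 = 2.530 mol
V = 2.530 × 22.4 = 56.67 L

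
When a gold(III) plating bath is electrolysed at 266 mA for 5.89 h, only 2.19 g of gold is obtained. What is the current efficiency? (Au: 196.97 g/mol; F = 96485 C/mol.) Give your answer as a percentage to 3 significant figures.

Q = 0.266 × 21204 = 5640 C
n(e⁻) = 5640 / 96485 = 0.05845 mol
Au³⁺ + 3e⁻ → Au, so theoretical n(Au) = 0.01948 mol → 3.837 g
Efficiency = 2.19 / 3.837 = 0.5708 = 57.1%

57.1%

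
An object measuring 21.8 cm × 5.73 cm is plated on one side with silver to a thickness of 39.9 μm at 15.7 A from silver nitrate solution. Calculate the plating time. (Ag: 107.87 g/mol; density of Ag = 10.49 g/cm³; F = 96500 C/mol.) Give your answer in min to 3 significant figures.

Plated area = 21.8 × 5.73 = 124.9 cm²
Volume = 124.9 × 39.9×10⁻⁴ cm = 0.4984 cm³
m(Ag) = 0.4984 × 10.49 = 5.228 g
n(Ag) = 5.228 / 107.87 = 0.04847 mol; n(e⁻) = 0.04847 mol
Q = 0.04847 × 96500 = 4677 C
t = 4677 / 15.7 = 297.9 s = 4.97 min

4.97 min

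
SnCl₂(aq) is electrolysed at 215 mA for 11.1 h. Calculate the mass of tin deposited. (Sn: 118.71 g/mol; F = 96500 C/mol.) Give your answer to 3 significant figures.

5.28 g

Charge passed = 0.215 × 39960 = 8591 C
Moles of electrons = 8591 / 96500 = 0.08903 mol
Sn²⁺ + 2e⁻ → Sn, so n(Sn) = 0.08903 / 2 = 0.04452 mol
m = 0.04452 × 118.71 = 5.28 g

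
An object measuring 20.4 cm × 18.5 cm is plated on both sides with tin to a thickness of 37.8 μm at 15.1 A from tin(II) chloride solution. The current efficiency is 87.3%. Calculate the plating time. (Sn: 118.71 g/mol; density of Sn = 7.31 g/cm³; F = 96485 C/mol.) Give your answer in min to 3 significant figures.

Plated area = 2 × 20.4 × 18.5 = 754.8 cm²
Volume = 754.8 × 37.8×10⁻⁴ cm = 2.853 cm³
m(Sn) = 2.853 × 7.31 = 20.86 g
n(Sn) = 20.86 / 118.71 = 0.1757 mol; n(e⁻) = 2 × 0.1757 = 0.3514 mol
Q = 0.3514 × 96485 / 0.873 = 38840 C
t = 38840 / 15.1 = 2572 s = 42.9 min

42.9 min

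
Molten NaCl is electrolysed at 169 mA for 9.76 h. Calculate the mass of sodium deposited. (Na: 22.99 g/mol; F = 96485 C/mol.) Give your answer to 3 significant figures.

1.41 g

Q = 0.169 A × 35136 s = 5938 C
Moles of electrons = 5938 / 96485 = 0.06154 mol
Na⁺ + e⁻ → Na, so n(Na) = 0.06154 mol
m = 0.06154 × 22.99 = 1.41 g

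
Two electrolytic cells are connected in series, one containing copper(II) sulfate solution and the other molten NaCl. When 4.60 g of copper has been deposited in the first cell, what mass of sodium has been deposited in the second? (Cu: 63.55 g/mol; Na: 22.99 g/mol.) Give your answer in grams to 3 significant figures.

3.33 g

n(Cu) = 4.60 / 63.55 = 0.07238 mol
Cu²⁺ + 2e⁻ → Cu, so n(e⁻) = 2 × 0.07238 = 0.1448 mol
Since the cells are in series, n(e⁻) in the Na cell is also 0.1448 mol.
Na⁺ + e⁻ → Na, so n(Na) = 0.1448 mol
m(Na) = 0.1448 × 22.99 = 3.33 g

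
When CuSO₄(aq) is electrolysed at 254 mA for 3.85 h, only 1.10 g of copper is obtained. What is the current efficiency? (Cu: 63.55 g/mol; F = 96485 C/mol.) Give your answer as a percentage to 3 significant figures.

Q = 0.254 × 13860 = 3520 C
n(e⁻) = 3520 / 96485 = 0.03648 mol
Cu²⁺ + 2e⁻ → Cu, so theoretical n(Cu) = 0.01824 mol → 1.159 g
Efficiency = 1.10 / 1.159 = 0.9491 = 94.9%

94.9%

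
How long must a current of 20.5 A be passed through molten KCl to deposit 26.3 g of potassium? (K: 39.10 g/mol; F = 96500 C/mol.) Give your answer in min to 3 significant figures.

52.8 min

n(K) = 26.3 / 39.10 = 0.6726 mol
K⁺ + e⁻ → K, so n(e⁻) = 0.6726 mol
Q = 0.6726 × 96500 = 64910 C
t = Q / I = 64910 / 20.5 = 3166 s = 52.8 min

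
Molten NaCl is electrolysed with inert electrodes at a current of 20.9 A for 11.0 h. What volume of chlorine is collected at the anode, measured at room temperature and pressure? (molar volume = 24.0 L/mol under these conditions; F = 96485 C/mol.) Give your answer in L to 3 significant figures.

103 L

Charge passed = 20.9 × 39600 = 8.276×10^5 C
n(e⁻) = 8.276×10^5 / 96485 = 8.577 mol
2Cl⁻ → Cl₂ + 2e⁻, so n(Cl₂) = 8.577 / 2 = 4.289 mol
V = 4.289 × 24.0 = 102.9 L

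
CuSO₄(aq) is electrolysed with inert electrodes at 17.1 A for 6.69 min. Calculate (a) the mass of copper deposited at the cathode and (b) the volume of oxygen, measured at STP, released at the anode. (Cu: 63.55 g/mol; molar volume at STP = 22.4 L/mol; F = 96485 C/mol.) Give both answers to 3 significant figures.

2.26 g Cu; 0.398 L O₂

Q = 17.1 × 401.4 = 6864 C; n(e⁻) = 6864 / 96485 = 0.07114 mol
Cathode: Cu²⁺ + 2e⁻ → Cu → n(Cu) = 0.07114/2 = 0.03557 mol → 2.26 g
Anode: 2H₂O → O₂ + 4H⁺ + 4e⁻ → n(O₂) = 0.07114/4 = 0.01779 mol → 0.398 L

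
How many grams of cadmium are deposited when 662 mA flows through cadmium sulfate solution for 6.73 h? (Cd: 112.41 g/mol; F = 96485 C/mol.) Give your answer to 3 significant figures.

Charge passed = 0.662 × 24228 = 16040 C
Moles of electrons = 16040 / 96485 = 0.1662 mol
Cd²⁺ + 2e⁻ → Cd, so n(Cd) = 0.1662 / 2 = 0.08310 mol
m = 0.08310 × 112.41 = 9.34 g

9.34 g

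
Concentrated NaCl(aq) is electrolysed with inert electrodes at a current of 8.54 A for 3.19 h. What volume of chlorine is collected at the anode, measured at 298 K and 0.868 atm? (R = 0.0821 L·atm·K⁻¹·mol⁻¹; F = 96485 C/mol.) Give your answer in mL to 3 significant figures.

14300 mL

Q = 8.54 A × 11484 s = 98070 C
n(e⁻) = Q/F = 98070/96485 = 1.016 mol
2Cl⁻ → Cl₂ + 2e⁻, so n(Cl₂) = 1.016 / 2 = 0.5080 mol
V = nRT/P = 0.5080 × 0.0821 × 298 / 0.868 = 14.32 L
= 14300 mL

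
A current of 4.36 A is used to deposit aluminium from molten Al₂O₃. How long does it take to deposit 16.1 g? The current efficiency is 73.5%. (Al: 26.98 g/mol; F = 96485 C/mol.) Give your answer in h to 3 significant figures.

n(Al) = 16.1 / 26.98 = 0.5967 mol
Al³⁺ + 3e⁻ → Al, so n(e⁻) = 3 × 0.5967 = 1.790 mol
Q = 1.790 × 96485 / 0.735 = 2.350×10^5 C
t = Q / I = 2.350×10^5 / 4.36 = 53900 s = 15.0 h

15.0 h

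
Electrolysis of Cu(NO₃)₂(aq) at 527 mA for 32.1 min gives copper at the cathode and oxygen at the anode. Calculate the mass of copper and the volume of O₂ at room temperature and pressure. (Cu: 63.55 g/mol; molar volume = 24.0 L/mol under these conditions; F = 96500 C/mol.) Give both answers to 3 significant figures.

0.334 g Cu; 0.0631 L O₂

Q = 0.527 × 1926 = 1015 C; n(e⁻) = 1015 / 96500 = 0.01052 mol
Cathode: Cu²⁺ + 2e⁻ → Cu → n(Cu) = 0.01052/2 = 0.005260 mol → 0.334 g
Anode: 2H₂O → O₂ + 4H⁺ + 4e⁻ → n(O₂) = 0.01052/4 = 0.002630 mol → 0.0631 L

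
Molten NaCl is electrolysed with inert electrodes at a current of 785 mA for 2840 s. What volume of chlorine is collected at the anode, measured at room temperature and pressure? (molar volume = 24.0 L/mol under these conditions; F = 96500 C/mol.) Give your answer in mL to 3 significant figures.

277 mL

Q = It = 0.785 × 2840 = 2229 C
Moles of electrons = 2229 / 96500 = 0.02310 mol
2Cl⁻ → Cl₂ + 2e⁻, so n(Cl₂) = 0.02310 / 2 = 0.01155 mol
V = 0.01155 × 24.0 = 0.2772 L
= 277 mL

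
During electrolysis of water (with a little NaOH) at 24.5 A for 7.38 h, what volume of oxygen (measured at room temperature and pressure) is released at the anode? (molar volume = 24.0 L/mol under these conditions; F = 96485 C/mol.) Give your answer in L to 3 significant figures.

40.5 L

Charge passed = 24.5 × 26568 = 6.509×10^5 C
n(e⁻) = Q/F = 6.509×10^5/96485 = 6.746 mol
2H₂O → O₂ + 4H⁺ + 4e⁻, so n(O₂) = 6.746 / 4 = 1.687 mol
V = 1.687 × 24.0 = 40.49 L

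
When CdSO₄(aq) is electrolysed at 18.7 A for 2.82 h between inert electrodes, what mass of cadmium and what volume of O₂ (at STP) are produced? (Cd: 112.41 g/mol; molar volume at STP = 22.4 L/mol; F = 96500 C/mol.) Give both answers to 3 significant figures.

111 g Cd; 11.0 L O₂

Q = 18.7 × 10152 = 1.898×10^5 C; n(e⁻) = 1.898×10^5 / 96500 = 1.967 mol
Cathode: Cd²⁺ + 2e⁻ → Cd → n(Cd) = 1.967/2 = 0.9835 mol → 111 g
Anode: 2H₂O → O₂ + 4H⁺ + 4e⁻ → n(O₂) = 1.967/4 = 0.4918 mol → 11.0 L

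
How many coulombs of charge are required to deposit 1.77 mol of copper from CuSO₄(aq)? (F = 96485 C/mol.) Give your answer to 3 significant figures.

Cu²⁺ + 2e⁻ → Cu, so n(e⁻) = 2 × 1.77 = 3.540 mol
Q = 3.540 × 96485 = 3.416×10^5 C

3.42×10^5 C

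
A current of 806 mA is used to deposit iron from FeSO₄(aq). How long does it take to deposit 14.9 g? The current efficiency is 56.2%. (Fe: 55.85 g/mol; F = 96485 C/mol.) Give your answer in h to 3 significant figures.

31.6 h

n(Fe) = 14.9 / 55.85 = 0.2668 mol
Fe²⁺ + 2e⁻ → Fe, so n(e⁻) = 2 × 0.2668 = 0.5336 mol
Q = 0.5336 × 96485 / 0.562 = 91610 C
t = Q / I = 91610 / 0.806 = 1.137×10^5 s = 31.6 h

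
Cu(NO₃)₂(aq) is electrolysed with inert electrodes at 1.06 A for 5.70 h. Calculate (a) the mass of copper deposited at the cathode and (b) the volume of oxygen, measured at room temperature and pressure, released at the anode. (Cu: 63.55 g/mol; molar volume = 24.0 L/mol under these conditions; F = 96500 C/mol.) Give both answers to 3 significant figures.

Q = 1.06 × 20520 = 21750 C; n(e⁻) = 21750 / 96500 = 0.2254 mol
Cathode: Cu²⁺ + 2e⁻ → Cu → n(Cu) = 0.2254/2 = 0.1127 mol → 7.16 g
Anode: 2H₂O → O₂ + 4H⁺ + 4e⁻ → n(O₂) = 0.2254/4 = 0.05635 mol → 1.35 L

7.16 g Cu; 1.35 L O₂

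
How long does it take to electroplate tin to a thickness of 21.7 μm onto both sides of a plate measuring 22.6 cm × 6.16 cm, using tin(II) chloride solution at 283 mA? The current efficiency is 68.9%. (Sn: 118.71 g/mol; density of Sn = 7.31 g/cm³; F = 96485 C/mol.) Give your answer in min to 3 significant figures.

614 min

Plated area = 2 × 22.6 × 6.16 = 278.4 cm²
Volume = 278.4 × 21.7×10⁻⁴ cm = 0.6041 cm³
m(Sn) = 0.6041 × 7.31 = 4.416 g
n(Sn) = 4.416 / 118.71 = 0.03720 mol; n(e⁻) = 2 × 0.03720 = 0.07440 mol
Q = 0.07440 × 96485 / 0.689 = 10420 C
t = 10420 / 0.283 = 36820 s = 614 min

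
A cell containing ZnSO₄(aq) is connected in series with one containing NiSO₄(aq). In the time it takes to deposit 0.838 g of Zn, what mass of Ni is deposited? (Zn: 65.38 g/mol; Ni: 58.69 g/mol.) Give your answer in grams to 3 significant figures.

n(Zn) = 0.838 / 65.38 = 0.01282 mol
Zn²⁺ + 2e⁻ → Zn, so n(e⁻) = 2 × 0.01282 = 0.02564 mol
In series, the same 0.02564 mol of electrons flows through the second cell.
Ni²⁺ + 2e⁻ → Ni, so n(Ni) = 0.02564 / 2 = 0.01282 mol
m(Ni) = 0.01282 × 58.69 = 0.752 g

0.752 g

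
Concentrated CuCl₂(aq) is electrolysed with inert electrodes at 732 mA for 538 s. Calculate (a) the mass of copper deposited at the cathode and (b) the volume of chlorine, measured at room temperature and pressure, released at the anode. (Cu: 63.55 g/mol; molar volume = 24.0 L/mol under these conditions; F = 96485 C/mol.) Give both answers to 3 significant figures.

0.130 g Cu; 0.0490 L Cl₂

Q = 0.732 × 538 = 393.8 C; n(e⁻) = 393.8 / 96485 = 0.004081 mol
Cathode: Cu²⁺ + 2e⁻ → Cu → n(Cu) = 0.004081/2 = 0.002041 mol → 0.130 g
Anode: 2Cl⁻ → Cl₂ + 2e⁻ → n(Cl₂) = 0.004081/2 = 0.002041 mol → 0.0490 L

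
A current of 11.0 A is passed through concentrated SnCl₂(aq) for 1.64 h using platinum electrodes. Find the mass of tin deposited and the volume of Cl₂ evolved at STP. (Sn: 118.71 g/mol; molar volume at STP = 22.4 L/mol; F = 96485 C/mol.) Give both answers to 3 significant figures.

40.0 g Sn; 7.54 L Cl₂

Q = 11.0 × 5904 = 64940 C; n(e⁻) = 64940 / 96485 = 0.6731 mol
Cathode: Sn²⁺ + 2e⁻ → Sn → n(Sn) = 0.6731/2 = 0.3366 mol → 40.0 g
Anode: 2Cl⁻ → Cl₂ + 2e⁻ → n(Cl₂) = 0.6731/2 = 0.3366 mol → 7.54 L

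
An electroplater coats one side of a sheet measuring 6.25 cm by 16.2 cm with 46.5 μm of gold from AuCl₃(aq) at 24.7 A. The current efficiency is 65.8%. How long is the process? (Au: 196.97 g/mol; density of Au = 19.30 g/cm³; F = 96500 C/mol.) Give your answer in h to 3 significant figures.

0.228 h

Plated area = 6.25 × 16.2 = 101.3 cm²
Volume = 101.3 × 46.5×10⁻⁴ cm = 0.4710 cm³
m(Au) = 0.4710 × 19.30 = 9.090 g
n(Au) = 9.090 / 196.97 = 0.04615 mol; n(e⁻) = 3 × 0.04615 = 0.1385 mol
Q = 0.1385 × 96500 / 0.658 = 20310 C
t = 20310 / 24.7 = 822.3 s = 0.228 h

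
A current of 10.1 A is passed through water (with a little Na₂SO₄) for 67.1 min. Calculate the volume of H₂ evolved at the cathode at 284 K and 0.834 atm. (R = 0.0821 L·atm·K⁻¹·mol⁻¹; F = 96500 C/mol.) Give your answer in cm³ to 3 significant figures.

Q = 10.1 A × 4026 s = 40660 C
Moles of electrons = 40660 / 96500 = 0.4213 mol
2H⁺ + 2e⁻ → H₂, so n(H₂) = 0.4213 / 2 = 0.2107 mol
V = nRT/P = 0.2107 × 0.0821 × 284 / 0.834 = 5.891 L
= 5890 cm³

5890 cm³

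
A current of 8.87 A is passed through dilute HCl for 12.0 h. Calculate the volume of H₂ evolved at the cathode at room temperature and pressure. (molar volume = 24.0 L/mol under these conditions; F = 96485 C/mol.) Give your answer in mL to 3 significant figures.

47700 mL

Q = 8.87 A × 43200 s = 3.832×10^5 C
Moles of electrons = 3.832×10^5 / 96485 = 3.972 mol
2H⁺ + 2e⁻ → H₂, so n(H₂) = 3.972 / 2 = 1.986 mol
V = 1.986 × 24.0 = 47.66 L
= 47700 mL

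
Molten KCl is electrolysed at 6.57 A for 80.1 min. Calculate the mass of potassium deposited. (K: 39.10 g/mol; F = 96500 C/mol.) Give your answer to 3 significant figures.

12.8 g

Q = It = 6.57 × 4806 = 31580 C
n(e⁻) = Q/F = 31580/96500 = 0.3273 mol
K⁺ + e⁻ → K, so n(K) = 0.3273 mol
m = 0.3273 × 39.10 = 12.8 g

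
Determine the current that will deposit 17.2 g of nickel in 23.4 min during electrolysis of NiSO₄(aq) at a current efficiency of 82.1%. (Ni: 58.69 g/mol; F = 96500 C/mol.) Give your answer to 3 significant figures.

n(Ni) = 17.2 / 58.69 = 0.2931 mol
Ni²⁺ + 2e⁻ → Ni, so n(e⁻) = 2 × 0.2931 = 0.5862 mol
Q = 0.5862 × 96500 / 0.821 = 68900 C
I = Q / t = 68900 / 1404 s = 49.1 A

49.1 A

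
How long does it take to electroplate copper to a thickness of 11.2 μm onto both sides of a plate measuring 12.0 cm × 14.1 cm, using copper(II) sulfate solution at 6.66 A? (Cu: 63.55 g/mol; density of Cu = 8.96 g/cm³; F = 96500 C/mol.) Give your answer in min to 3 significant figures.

25.8 min

Plated area = 2 × 12.0 × 14.1 = 338.4 cm²
Volume = 338.4 × 11.2×10⁻⁴ cm = 0.3790 cm³
m(Cu) = 0.3790 × 8.96 = 3.396 g
n(Cu) = 3.396 / 63.55 = 0.05344 mol; n(e⁻) = 2 × 0.05344 = 0.1069 mol
Q = 0.1069 × 96500 = 10320 C
t = 10320 / 6.66 = 1550 s = 25.8 min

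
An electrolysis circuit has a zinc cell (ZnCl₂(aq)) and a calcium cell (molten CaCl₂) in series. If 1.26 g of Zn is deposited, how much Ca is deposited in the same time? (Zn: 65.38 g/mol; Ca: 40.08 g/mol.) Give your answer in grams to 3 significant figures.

0.772 g

n(Zn) = 1.26 / 65.38 = 0.01927 mol
Zn²⁺ + 2e⁻ → Zn, so n(e⁻) = 2 × 0.01927 = 0.03854 mol
Since the cells are in series, n(e⁻) in the Ca cell is also 0.03854 mol.
Ca²⁺ + 2e⁻ → Ca, so n(Ca) = 0.03854 / 2 = 0.01927 mol
m(Ca) = 0.01927 × 40.08 = 0.772 g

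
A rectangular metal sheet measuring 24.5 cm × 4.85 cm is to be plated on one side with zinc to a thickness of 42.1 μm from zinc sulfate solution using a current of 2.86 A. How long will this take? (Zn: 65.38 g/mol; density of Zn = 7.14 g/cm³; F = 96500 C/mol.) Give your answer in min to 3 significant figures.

Plated area = 24.5 × 4.85 = 118.8 cm²
Volume = 118.8 × 42.1×10⁻⁴ cm = 0.5001 cm³
m(Zn) = 0.5001 × 7.14 = 3.571 g
n(Zn) = 3.571 / 65.38 = 0.05462 mol; n(e⁻) = 2 × 0.05462 = 0.1092 mol
Q = 0.1092 × 96500 = 10540 C
t = 10540 / 2.86 = 3685 s = 61.4 min

61.4 min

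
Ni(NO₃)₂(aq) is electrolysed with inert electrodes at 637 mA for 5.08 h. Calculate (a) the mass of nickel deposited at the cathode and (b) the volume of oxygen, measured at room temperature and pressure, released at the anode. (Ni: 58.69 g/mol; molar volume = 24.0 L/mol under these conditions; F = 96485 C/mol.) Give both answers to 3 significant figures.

Q = 0.637 × 18288 = 11650 C; n(e⁻) = 11650 / 96485 = 0.1207 mol
Cathode: Ni²⁺ + 2e⁻ → Ni → n(Ni) = 0.1207/2 = 0.06035 mol → 3.54 g
Anode: 2H₂O → O₂ + 4H⁺ + 4e⁻ → n(O₂) = 0.1207/4 = 0.03018 mol → 0.724 L

3.54 g Ni; 0.724 L O₂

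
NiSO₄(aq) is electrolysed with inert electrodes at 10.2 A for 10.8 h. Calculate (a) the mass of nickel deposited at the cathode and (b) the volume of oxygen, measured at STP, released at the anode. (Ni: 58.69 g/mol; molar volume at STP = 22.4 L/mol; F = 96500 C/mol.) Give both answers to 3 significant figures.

Q = 10.2 × 38880 = 3.966×10^5 C; n(e⁻) = 3.966×10^5 / 96500 = 4.110 mol
Cathode: Ni²⁺ + 2e⁻ → Ni → n(Ni) = 4.110/2 = 2.055 mol → 121 g
Anode: 2H₂O → O₂ + 4H⁺ + 4e⁻ → n(O₂) = 4.110/4 = 1.028 mol → 23.0 L

121 g Ni; 23.0 L O₂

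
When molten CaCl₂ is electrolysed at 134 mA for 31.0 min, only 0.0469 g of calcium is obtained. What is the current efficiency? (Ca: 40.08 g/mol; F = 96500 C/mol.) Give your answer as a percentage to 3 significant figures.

90.6%

Q = 0.134 × 1860 = 249.2 C
n(e⁻) = 249.2 / 96500 = 0.002582 mol
Ca²⁺ + 2e⁻ → Ca, so theoretical n(Ca) = 0.001291 mol → 0.05174 g
Efficiency = 0.0469 / 0.05174 = 0.9065 = 90.6%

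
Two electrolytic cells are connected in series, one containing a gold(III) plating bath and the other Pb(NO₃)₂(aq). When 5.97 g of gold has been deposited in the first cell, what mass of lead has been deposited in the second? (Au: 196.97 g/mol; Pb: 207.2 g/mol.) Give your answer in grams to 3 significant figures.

n(Au) = 5.97 / 196.97 = 0.03031 mol
Au³⁺ + 3e⁻ → Au, so n(e⁻) = 3 × 0.03031 = 0.09093 mol
Since the cells are in series, n(e⁻) in the Pb cell is also 0.09093 mol.
Pb²⁺ + 2e⁻ → Pb, so n(Pb) = 0.09093 / 2 = 0.04547 mol
m(Pb) = 0.04547 × 207.2 = 9.42 g

9.42 g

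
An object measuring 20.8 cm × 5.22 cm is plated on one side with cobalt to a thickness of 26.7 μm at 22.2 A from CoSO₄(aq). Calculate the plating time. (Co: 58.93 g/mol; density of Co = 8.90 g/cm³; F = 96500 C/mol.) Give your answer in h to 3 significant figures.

0.106 h

Plated area = 20.8 × 5.22 = 108.6 cm²
Volume = 108.6 × 26.7×10⁻⁴ cm = 0.2900 cm³
m(Co) = 0.2900 × 8.90 = 2.581 g
n(Co) = 2.581 / 58.93 = 0.04380 mol; n(e⁻) = 2 × 0.04380 = 0.08760 mol
Q = 0.08760 × 96500 = 8453 C
t = 8453 / 22.2 = 380.8 s = 0.106 h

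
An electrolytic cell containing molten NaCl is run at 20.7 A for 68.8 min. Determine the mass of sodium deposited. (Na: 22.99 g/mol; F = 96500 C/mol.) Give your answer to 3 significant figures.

20.4 g

Q = It = 20.7 × 4128 = 85450 C
Moles of electrons = 85450 / 96500 = 0.8855 mol
Na⁺ + e⁻ → Na, so n(Na) = 0.8855 mol
m = 0.8855 × 22.99 = 20.4 g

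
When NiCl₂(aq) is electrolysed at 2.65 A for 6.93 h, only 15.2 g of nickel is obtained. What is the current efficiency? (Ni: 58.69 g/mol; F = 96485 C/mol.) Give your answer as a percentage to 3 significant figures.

Q = 2.65 × 24948 = 66110 C
n(e⁻) = 66110 / 96485 = 0.6852 mol
Ni²⁺ + 2e⁻ → Ni, so theoretical n(Ni) = 0.3426 mol → 20.11 g
Efficiency = 15.2 / 20.11 = 0.7558 = 75.6%

75.6%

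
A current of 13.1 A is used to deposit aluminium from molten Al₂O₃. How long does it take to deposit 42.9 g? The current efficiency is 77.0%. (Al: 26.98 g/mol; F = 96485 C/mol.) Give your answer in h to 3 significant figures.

n(Al) = 42.9 / 26.98 = 1.590 mol
Al³⁺ + 3e⁻ → Al, so n(e⁻) = 3 × 1.590 = 4.770 mol
Q = 4.770 × 96485 / 0.770 = 5.977×10^5 C
t = Q / I = 5.977×10^5 / 13.1 = 45630 s = 12.7 h

12.7 h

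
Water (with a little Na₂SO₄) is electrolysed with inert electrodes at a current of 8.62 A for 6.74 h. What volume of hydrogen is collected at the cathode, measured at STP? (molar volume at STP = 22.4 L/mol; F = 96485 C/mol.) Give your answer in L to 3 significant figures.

Charge passed = 8.62 × 24264 = 2.092×10^5 C
n(e⁻) = 2.092×10^5 / 96485 = 2.168 mol
2H⁺ + 2e⁻ → H₂, so n(H₂) = 2.168 / 2 = 1.084 mol
V = 1.084 × 22.4 = 24.28 L

24.3 L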